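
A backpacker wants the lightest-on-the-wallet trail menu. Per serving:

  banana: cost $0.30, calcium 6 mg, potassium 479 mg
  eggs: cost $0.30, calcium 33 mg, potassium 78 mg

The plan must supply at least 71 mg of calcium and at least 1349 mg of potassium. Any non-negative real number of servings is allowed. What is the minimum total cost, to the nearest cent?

banana only: max(71/6, 1349/479) = 11.83 servings → $3.55.
eggs only: max(71/33, 1349/78) = 17.29 servings → $5.19.
banana + eggs with both tight: 2.541 servings and 1.689 servings → $1.27.
So the least-cost plan costs $1.27.

$1.27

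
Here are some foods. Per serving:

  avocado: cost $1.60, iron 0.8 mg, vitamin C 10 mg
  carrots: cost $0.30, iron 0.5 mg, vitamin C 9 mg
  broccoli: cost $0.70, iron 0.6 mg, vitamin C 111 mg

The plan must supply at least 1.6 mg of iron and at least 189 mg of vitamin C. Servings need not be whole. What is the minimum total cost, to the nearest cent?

$1.50

Check every corner: each single food scaled to meet both minima, and each pair solved so both constraints bind.
avocado only: max(1.6/0.8, 189/10) = 18.9 servings → $30.24.
carrots only: max(1.6/0.5, 189/9) = 21 servings → $6.30.
broccoli only: max(1.6/0.6, 189/111) = 2.667 servings → $1.87.
avocado + carrots with both targets exact would need a negative amount; discard.
avocado + broccoli with both tight: 0.7754 servings and 1.633 servings → $2.38.
carrots + broccoli with both tight: 1.281 servings and 1.599 servings → $1.50.
Cheapest feasible corner: $1.50.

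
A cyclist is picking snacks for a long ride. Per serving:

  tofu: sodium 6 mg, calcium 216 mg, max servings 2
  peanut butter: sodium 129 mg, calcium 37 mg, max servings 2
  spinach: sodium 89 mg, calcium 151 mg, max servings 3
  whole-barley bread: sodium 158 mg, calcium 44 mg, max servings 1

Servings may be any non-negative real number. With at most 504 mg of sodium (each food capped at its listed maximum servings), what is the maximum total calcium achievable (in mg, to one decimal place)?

Calcium per mg sodium: tofu 36, spinach 1.697, peanut butter 0.2868, whole-barley bread 0.2785.
Take 2 servings of tofu: uses 12 mg sodium, +432.0 mg calcium (running total 432.0 mg).
Take 3 servings of spinach: uses 267 mg sodium, +453.0 mg calcium (running total 885.0 mg).
Take 1.744 servings of peanut butter: uses 225 mg sodium, +64.5 mg calcium (running total 949.5 mg).
Greedy by best ratio exhausts the sodium allowance optimally: 949.5 mg.

949.5 mg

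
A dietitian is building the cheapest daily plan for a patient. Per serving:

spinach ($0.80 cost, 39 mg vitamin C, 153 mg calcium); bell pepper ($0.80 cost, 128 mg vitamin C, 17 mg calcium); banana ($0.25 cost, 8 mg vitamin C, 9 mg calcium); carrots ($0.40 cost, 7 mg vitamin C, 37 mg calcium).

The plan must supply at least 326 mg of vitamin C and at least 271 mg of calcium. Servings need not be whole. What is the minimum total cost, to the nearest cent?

An LP optimum is at a vertex; with two nutrient constraints at most two foods are used. Check each candidate.
spinach only: max(326/39, 271/153) = 8.359 servings → $6.69.
bell pepper only: max(326/128, 271/17) = 15.94 servings → $12.75.
banana only: max(326/8, 271/9) = 40.75 servings → $10.19.
carrots only: max(326/7, 271/37) = 46.57 servings → $18.63.
spinach + bell pepper with both tight: 1.54 servings and 2.078 servings → $2.89.
spinach + banana: intersection lies outside the first quadrant.
spinach + carrots with both targets exact would need a negative amount; discard.
bell pepper + banana with both tight: 0.7539 servings and 28.69 servings → $7.77.
bell pepper + carrots with both tight: 2.202 servings and 6.313 servings → $4.29.
banana + carrots with both targets exact would need a negative amount; discard.
Cheapest feasible corner: $2.89.

$2.89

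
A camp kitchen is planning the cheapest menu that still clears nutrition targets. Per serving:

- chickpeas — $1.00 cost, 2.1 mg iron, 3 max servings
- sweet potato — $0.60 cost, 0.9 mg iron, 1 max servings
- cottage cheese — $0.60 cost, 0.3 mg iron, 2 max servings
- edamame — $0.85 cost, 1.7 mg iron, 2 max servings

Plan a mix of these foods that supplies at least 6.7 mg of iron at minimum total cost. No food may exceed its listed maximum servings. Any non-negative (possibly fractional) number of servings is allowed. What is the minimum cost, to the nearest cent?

Cost per mg of iron: chickpeas $0.4762, edamame $0.5000, sweet potato $0.6667, cottage cheese $2.0000.
Take 3 servings of chickpeas: +6.3 mg iron for $3.00 (total $3.00, still need 0.4 mg).
Take 0.2353 servings of edamame: +0.4 mg iron for $0.20 (total $3.20, still need 0.0 mg).
Filling from the cheapest source first is optimal under one linear minimum: $3.20.

$3.20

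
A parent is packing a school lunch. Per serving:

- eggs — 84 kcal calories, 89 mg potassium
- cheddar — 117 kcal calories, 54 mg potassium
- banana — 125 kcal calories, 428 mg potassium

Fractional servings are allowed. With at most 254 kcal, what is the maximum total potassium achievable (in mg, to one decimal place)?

869.7 mg

Potassium per kcal: banana 3.424, eggs 1.06, cheddar 0.4615.
With no serving limits, spend the whole calories allowance on banana: 254 kcal / 125 kcal × 428 mg = 869.7 mg.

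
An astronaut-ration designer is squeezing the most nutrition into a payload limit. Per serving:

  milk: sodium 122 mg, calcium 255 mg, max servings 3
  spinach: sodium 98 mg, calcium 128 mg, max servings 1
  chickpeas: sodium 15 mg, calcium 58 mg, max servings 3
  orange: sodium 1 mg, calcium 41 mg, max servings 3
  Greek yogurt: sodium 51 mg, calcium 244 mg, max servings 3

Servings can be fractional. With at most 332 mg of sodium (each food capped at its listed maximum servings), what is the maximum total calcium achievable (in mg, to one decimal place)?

1302.8 mg

Calcium per mg sodium: orange 41, Greek yogurt 4.784, chickpeas 3.867, milk 2.09, spinach 1.306.
Take 3 servings of orange: uses 3 mg sodium, +123.0 mg calcium (running total 123.0 mg).
Take 3 servings of Greek yogurt: uses 153 mg sodium, +732.0 mg calcium (running total 855.0 mg).
Take 3 servings of chickpeas: uses 45 mg sodium, +174.0 mg calcium (running total 1029.0 mg).
Take 1.074 servings of milk: uses 131 mg sodium, +273.8 mg calcium (running total 1302.8 mg).
Filling greedily by calcium-per-mg sodium is optimal for one linear limit, giving 1302.8 mg.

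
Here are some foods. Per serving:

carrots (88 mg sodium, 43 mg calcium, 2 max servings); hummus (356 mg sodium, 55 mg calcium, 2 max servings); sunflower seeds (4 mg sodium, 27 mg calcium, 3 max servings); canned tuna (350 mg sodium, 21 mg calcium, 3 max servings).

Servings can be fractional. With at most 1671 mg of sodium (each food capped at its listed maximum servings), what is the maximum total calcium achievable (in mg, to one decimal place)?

Calcium per mg sodium: sunflower seeds 6.75, carrots 0.4886, hummus 0.1545, canned tuna 0.06.
Take 3 servings of sunflower seeds: uses 12 mg sodium, +81.0 mg calcium (running total 81.0 mg).
Take 2 servings of carrots: uses 176 mg sodium, +86.0 mg calcium (running total 167.0 mg).
Take 2 servings of hummus: uses 712 mg sodium, +110.0 mg calcium (running total 277.0 mg).
Take 2.203 servings of canned tuna: uses 771 mg sodium, +46.3 mg calcium (running total 323.3 mg).
Greedy by best ratio exhausts the sodium allowance optimally: 323.3 mg.

323.3 mg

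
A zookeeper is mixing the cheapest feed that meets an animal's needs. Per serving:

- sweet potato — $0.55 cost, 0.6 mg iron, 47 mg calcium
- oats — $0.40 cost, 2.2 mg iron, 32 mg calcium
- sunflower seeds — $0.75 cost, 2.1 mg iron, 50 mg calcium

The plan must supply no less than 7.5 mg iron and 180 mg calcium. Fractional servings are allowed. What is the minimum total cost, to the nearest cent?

$2.18

A basic optimal solution has at most two foods positive. Try each food alone and each pair with both targets met exactly.
sweet potato only: max(7.5/0.6, 180/47) = 12.5 servings → $6.88.
oats only: max(7.5/2.2, 180/32) = 5.625 servings → $2.25.
sunflower seeds only: max(7.5/2.1, 180/50) = 3.6 servings → $2.70.
sweet potato + oats with both tight: 1.853 servings and 2.904 servings → $2.18.
sweet potato + sunflower seeds with both tight: 0.04367 servings and 3.559 servings → $2.69.
oats + sunflower seeds with both targets exact would need a negative amount; discard.
So the least-cost plan costs $2.18.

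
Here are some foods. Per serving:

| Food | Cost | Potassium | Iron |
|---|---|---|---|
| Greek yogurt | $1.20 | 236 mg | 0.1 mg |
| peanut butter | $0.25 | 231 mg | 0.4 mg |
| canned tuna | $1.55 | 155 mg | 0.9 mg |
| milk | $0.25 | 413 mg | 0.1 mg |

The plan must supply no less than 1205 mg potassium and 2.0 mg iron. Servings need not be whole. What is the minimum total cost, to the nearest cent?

$1.28

For a min-cost LP with two ≥-constraints, a basic feasible solution has at most two positive variables.
Greek yogurt only: max(1205/236, 2.0/0.1) = 20 servings → $24.00.
peanut butter only: max(1205/231, 2.0/0.4) = 5.216 servings → $1.30.
canned tuna only: max(1205/155, 2.0/0.9) = 7.774 servings → $12.05.
milk only: max(1205/413, 2.0/0.1) = 20 servings → $5.00.
Greek yogurt + peanut butter with both tight: 0.2805 servings and 4.93 servings → $1.57.
Greek yogurt + canned tuna with both tight: 3.933 servings and 1.785 servings → $7.49.
Greek yogurt + milk: the both-tight solution has a negative serving — not a feasible corner.
peanut butter + canned tuna: the both-tight solution has a negative serving — not a feasible corner.
peanut butter + milk with both tight: 4.965 servings and 0.1407 servings → $1.28.
canned tuna + milk with both tight: 1.981 servings and 2.174 servings → $3.61.
The minimum over all feasible corners is $1.28.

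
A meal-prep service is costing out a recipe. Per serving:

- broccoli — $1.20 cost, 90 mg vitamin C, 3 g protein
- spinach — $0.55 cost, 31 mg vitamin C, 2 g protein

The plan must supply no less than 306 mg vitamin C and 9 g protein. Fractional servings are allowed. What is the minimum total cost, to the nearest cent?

For a min-cost LP with two ≥-constraints, a basic feasible solution has at most two positive variables.
broccoli only: max(306/90, 9/3) = 3.4 servings → $4.08.
spinach only: max(306/31, 9/2) = 9.871 servings → $5.43.
broccoli + spinach with both targets exact would need a negative amount; discard.
The minimum over all feasible corners is $4.08.

$4.08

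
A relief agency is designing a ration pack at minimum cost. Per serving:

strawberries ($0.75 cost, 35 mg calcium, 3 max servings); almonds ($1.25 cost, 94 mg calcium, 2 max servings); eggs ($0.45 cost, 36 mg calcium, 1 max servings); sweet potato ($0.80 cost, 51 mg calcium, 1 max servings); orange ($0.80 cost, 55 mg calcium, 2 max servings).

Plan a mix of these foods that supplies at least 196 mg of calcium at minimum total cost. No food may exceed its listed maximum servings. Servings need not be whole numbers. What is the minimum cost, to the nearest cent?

$2.58

Cost per mg of calcium: eggs $0.0125, almonds $0.0133, orange $0.0145, sweet potato $0.0157, strawberries $0.0214.
Take 1 serving of eggs: +36.0 mg calcium for $0.45 (total $0.45, still need 160.0 mg).
Take 1.702 servings of almonds: +160.0 mg calcium for $2.13 (total $2.58, still need 0.0 mg).
Greedy by cheapest-per-mg is optimal for a single linear constraint, so the minimum cost is $2.58.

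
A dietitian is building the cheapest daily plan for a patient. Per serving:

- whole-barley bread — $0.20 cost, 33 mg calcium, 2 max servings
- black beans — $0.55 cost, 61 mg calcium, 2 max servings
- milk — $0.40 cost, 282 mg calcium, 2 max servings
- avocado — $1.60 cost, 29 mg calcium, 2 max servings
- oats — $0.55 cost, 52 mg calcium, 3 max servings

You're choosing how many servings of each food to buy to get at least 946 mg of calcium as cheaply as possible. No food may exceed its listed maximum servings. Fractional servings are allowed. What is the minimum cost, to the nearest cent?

$6.05

Cost per mg of calcium: milk $0.0014, whole-barley bread $0.0061, black beans $0.0090, oats $0.0106, avocado $0.0552.
Take 2 servings of milk: +564.0 mg calcium for $0.80 (total $0.80, still need 382.0 mg).
Take 2 servings of whole-barley bread: +66.0 mg calcium for $0.40 (total $1.20, still need 316.0 mg).
Take 2 servings of black beans: +122.0 mg calcium for $1.10 (total $2.30, still need 194.0 mg).
Take 3 servings of oats: +156.0 mg calcium for $1.65 (total $3.95, still need 38.0 mg).
Take 1.31 servings of avocado: +38.0 mg calcium for $2.10 (total $6.05, still need 0.0 mg).
Filling from the cheapest source first is optimal under one linear minimum: $6.05.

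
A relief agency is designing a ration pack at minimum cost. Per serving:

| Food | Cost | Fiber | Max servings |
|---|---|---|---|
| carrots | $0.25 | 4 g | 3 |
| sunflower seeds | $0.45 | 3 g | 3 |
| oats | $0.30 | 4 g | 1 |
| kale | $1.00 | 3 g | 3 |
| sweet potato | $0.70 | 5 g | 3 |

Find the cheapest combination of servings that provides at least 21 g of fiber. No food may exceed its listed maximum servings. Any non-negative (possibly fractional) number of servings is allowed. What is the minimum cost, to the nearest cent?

Cost per g of fiber: carrots $0.0625, oats $0.0750, sweet potato $0.1400, sunflower seeds $0.1500, kale $0.3333.
Take 3 servings of carrots: +12.0 g fiber for $0.75 (total $0.75, still need 9.0 g).
Take 1 serving of oats: +4.0 g fiber for $0.30 (total $1.05, still need 5.0 g).
Take 1 serving of sweet potato: +5.0 g fiber for $0.70 (total $1.75, still need 0.0 g).
Greedy by cheapest-per-g is optimal for a single linear constraint, so the minimum cost is $1.75.

$1.75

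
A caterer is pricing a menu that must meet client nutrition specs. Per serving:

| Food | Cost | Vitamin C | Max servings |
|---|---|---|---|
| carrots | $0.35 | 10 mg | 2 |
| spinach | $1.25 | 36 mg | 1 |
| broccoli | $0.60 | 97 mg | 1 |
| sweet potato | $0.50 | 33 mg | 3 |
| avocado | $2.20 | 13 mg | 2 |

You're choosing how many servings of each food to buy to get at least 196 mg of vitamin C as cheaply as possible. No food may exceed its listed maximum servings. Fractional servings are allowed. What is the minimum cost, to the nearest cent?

$2.10

Cost per mg of vitamin C: broccoli $0.0062, sweet potato $0.0152, spinach $0.0347, carrots $0.0350, avocado $0.1692.
Take 1 serving of broccoli: +97.0 mg vitamin C for $0.60 (total $0.60, still need 99.0 mg).
Take 3 servings of sweet potato: +99.0 mg vitamin C for $1.50 (total $2.10, still need 0.0 mg).
Greedy by cheapest-per-mg is optimal for a single linear constraint, so the minimum cost is $2.10.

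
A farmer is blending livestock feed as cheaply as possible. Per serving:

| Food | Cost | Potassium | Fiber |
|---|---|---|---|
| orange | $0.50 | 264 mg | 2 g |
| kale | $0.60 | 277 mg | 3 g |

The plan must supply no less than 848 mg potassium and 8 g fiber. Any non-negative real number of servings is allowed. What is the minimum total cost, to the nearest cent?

Minimising a linear cost over {potassium ≥ 848, fiber ≥ 8, servings ≥ 0} — the optimum is at a vertex, using one or two foods.
orange only: max(848/264, 8/2) = 4 servings → $2.00.
kale only: max(848/277, 8/3) = 3.061 servings → $1.84.
orange + kale with both tight: 1.378 servings and 1.748 servings → $1.74.
Cheapest feasible corner: $1.74.

$1.74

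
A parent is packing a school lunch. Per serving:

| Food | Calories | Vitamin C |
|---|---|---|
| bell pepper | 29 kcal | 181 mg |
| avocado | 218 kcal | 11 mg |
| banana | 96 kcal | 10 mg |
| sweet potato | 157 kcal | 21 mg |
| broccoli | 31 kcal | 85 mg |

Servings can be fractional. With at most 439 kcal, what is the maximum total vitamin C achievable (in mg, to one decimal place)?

2740.0 mg

Vitamin C per kcal: bell pepper 6.241, broccoli 2.742, sweet potato 0.1338, banana 0.1042, avocado 0.05046.
With no serving limits, spend the whole calories allowance on bell pepper: 439 kcal / 29 kcal × 181 mg = 2740.0 mg.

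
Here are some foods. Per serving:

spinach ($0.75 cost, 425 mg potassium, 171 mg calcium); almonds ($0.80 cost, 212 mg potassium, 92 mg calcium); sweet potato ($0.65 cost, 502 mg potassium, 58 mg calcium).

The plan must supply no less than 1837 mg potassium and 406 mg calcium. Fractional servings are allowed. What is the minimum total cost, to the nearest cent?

At the optimum either one food covers both requirements or two foods hit both targets exactly; no other combination can be cheaper.
spinach only: max(1837/425, 406/171) = 4.322 servings → $3.24.
almonds only: max(1837/212, 406/92) = 8.665 servings → $6.93.
sweet potato only: max(1837/502, 406/58) = 7 servings → $4.55.
spinach + almonds with both targets exact would need a negative amount; discard.
spinach + sweet potato with both tight: 1.59 servings and 2.314 servings → $2.70.
almonds + sweet potato with both tight: 2.87 servings and 2.447 servings → $3.89.
The minimum over all feasible corners is $2.70.

$2.70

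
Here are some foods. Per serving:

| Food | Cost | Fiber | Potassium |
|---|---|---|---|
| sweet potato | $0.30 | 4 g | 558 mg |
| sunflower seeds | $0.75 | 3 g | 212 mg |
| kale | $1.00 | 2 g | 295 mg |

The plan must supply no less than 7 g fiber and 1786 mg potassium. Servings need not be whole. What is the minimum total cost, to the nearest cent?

$0.96

Minimising a linear cost over {fiber ≥ 7, potassium ≥ 1786, servings ≥ 0} — the optimum is at a vertex, using one or two foods.
sweet potato only: max(7/4, 1786/558) = 3.201 servings → $0.96.
sunflower seeds only: max(7/3, 1786/212) = 8.425 servings → $6.32.
kale only: max(7/2, 1786/295) = 6.054 servings → $6.05.
sweet potato + sunflower seeds: the both-tight solution has a negative serving — not a feasible corner.
sweet potato + kale: the both-tight solution has a negative serving — not a feasible corner.
sunflower seeds + kale: intersection lies outside the first quadrant.
So the least-cost plan costs $0.96.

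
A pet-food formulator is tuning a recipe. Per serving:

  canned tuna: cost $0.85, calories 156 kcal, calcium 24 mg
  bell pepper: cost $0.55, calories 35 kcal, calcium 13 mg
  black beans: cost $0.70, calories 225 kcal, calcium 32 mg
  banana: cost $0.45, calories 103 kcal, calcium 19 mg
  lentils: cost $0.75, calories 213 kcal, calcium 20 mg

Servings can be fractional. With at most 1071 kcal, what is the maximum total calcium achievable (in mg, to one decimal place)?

Calcium per kcal: bell pepper 0.3714, banana 0.1845, canned tuna 0.1538, black beans 0.1422, lentils 0.0939.
With no serving limits, spend the whole calories allowance on bell pepper: 1071 kcal / 35 kcal × 13 mg = 397.8 mg.

397.8 mg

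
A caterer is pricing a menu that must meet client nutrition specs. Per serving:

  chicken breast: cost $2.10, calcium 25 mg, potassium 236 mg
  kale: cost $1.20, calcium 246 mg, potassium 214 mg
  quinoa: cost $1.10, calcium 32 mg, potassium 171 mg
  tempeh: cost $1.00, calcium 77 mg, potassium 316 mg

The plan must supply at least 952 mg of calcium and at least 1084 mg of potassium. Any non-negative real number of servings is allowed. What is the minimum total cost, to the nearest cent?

Check every corner: each single food scaled to meet both minima, and each pair solved so both constraints bind.
chicken breast only: max(952/25, 1084/236) = 38.08 servings → $79.97.
kale only: max(952/246, 1084/214) = 5.065 servings → $6.08.
quinoa only: max(952/32, 1084/171) = 29.75 servings → $32.73.
tempeh only: max(952/77, 1084/316) = 12.36 servings → $12.36.
chicken breast + kale with both tight: 1.194 servings and 3.749 servings → $7.01.
chicken breast + quinoa: the both-tight solution has a negative serving — not a feasible corner.
chicken breast + tempeh with both targets exact would need a negative amount; discard.
kale + quinoa with both tight: 3.637 servings and 1.787 servings → $6.33.
kale + tempeh with both tight: 3.548 servings and 1.027 servings → $5.29.
quinoa + tempeh: intersection lies outside the first quadrant.
The minimum over all feasible corners is $5.29.

$5.29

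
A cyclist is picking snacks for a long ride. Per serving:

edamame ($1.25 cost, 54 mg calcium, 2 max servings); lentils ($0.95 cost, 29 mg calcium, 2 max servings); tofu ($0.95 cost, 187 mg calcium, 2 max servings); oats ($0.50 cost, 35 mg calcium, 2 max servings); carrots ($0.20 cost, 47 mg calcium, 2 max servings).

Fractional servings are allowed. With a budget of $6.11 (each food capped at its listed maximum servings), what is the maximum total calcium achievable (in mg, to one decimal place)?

655.5 mg

Calcium per dollar: carrots 235, tofu 196.8, oats 70, edamame 43.2, lentils 30.53.
Take 2 servings of carrots: spends $0.40, +94.0 mg calcium (running total 94.0 mg).
Take 2 servings of tofu: spends $1.90, +374.0 mg calcium (running total 468.0 mg).
Take 2 servings of oats: spends $1.00, +70.0 mg calcium (running total 538.0 mg).
Take 2 servings of edamame: spends $2.50, +108.0 mg calcium (running total 646.0 mg).
Take 0.3263 servings of lentils: spends $0.31, +9.5 mg calcium (running total 655.5 mg).
Filling greedily by calcium-per-dollar is optimal for one linear limit, giving 655.5 mg.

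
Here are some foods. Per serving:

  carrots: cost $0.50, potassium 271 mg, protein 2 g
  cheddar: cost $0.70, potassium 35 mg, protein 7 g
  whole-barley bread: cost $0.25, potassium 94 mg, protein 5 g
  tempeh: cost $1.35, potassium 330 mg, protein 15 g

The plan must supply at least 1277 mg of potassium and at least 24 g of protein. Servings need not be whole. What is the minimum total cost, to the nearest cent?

A basic optimal solution has at most two foods positive. Try each food alone and each pair with both targets met exactly.
carrots only: max(1277/271, 24/2) = 12 servings → $6.00.
cheddar only: max(1277/35, 24/7) = 36.49 servings → $25.54.
whole-barley bread only: max(1277/94, 24/5) = 13.59 servings → $3.40.
tempeh only: max(1277/330, 24/15) = 3.87 servings → $5.22.
carrots + cheddar with both tight: 4.433 servings and 2.162 servings → $3.73.
carrots + whole-barley bread with both tight: 3.538 servings and 3.385 servings → $2.62.
carrots + tempeh with both tight: 3.3 servings and 1.16 servings → $3.22.
cheddar + whole-barley bread: the both-tight solution has a negative serving — not a feasible corner.
cheddar + tempeh: the both-tight solution has a negative serving — not a feasible corner.
whole-barley bread + tempeh with both targets exact would need a negative amount; discard.
So the least-cost plan costs $2.62.

$2.62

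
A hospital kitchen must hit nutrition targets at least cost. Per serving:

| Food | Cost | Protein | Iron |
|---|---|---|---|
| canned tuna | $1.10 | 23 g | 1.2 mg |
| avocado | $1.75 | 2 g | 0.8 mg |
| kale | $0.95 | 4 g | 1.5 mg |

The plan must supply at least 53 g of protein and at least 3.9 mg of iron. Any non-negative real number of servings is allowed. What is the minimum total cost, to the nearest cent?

$3.20

canned tuna only: max(53/23, 3.9/1.2) = 3.25 servings → $3.58.
avocado only: max(53/2, 3.9/0.8) = 26.5 servings → $46.38.
kale only: max(53/4, 3.9/1.5) = 13.25 servings → $12.59.
canned tuna + avocado with both tight: 2.163 servings and 1.631 servings → $5.23.
canned tuna + kale with both tight: 2.152 servings and 0.8788 servings → $3.20.
avocado + kale with both targets exact would need a negative amount; discard.
The minimum over all feasible corners is $3.20.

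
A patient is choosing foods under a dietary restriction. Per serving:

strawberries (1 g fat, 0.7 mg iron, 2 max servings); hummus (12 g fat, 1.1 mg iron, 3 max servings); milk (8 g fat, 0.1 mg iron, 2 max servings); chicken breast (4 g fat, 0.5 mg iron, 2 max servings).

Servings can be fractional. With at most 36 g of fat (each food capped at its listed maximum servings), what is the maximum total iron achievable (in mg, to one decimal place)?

Iron per g fat: strawberries 0.7, chicken breast 0.125, hummus 0.09167, milk 0.0125.
Take 2 servings of strawberries: uses 2 g fat, +1.4 mg iron (running total 1.4 mg).
Take 2 servings of chicken breast: uses 8 g fat, +1.0 mg iron (running total 2.4 mg).
Take 2.167 servings of hummus: uses 26 g fat, +2.4 mg iron (running total 4.8 mg).
Greedy by best ratio exhausts the fat allowance optimally: 4.8 mg.

4.8 mg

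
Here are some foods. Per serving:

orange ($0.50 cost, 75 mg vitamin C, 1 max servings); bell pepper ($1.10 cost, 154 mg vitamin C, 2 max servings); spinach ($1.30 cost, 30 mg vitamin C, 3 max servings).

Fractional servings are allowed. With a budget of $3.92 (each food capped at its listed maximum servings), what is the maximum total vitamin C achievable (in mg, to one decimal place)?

Vitamin C per dollar: orange 150, bell pepper 140, spinach 23.08.
Take 1 serving of orange: spends $0.50, +75.0 mg vitamin C (running total 75.0 mg).
Take 2 servings of bell pepper: spends $2.20, +308.0 mg vitamin C (running total 383.0 mg).
Take 0.9385 servings of spinach: spends $1.22, +28.2 mg vitamin C (running total 411.2 mg).
Greedy by best ratio exhausts the cost allowance optimally: 411.2 mg.

411.2 mg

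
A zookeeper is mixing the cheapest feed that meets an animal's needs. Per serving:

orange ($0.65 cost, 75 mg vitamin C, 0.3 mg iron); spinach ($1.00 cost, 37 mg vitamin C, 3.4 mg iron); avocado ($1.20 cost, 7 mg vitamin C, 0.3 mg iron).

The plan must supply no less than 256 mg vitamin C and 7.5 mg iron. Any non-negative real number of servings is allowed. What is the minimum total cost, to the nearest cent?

$3.57

This is a tiny linear program; its minimum lies at a vertex of the feasible set. List the vertices and price them.
orange only: max(256/75, 7.5/0.3) = 25 servings → $16.25.
spinach only: max(256/37, 7.5/3.4) = 6.919 servings → $6.92.
avocado only: max(256/7, 7.5/0.3) = 36.57 servings → $43.89.
orange + spinach with both tight: 2.431 servings and 1.991 servings → $3.57.
orange + avocado with both tight: 1.191 servings and 23.81 servings → $29.34.
spinach + avocado with both targets exact would need a negative amount; discard.
So the least-cost plan costs $3.57.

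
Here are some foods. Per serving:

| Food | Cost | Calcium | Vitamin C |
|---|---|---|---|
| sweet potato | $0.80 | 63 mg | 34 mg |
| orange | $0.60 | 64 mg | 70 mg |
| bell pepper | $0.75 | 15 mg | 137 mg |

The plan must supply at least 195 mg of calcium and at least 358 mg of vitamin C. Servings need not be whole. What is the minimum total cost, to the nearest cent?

Check every corner: each single food scaled to meet both minima, and each pair solved so both constraints bind.
sweet potato only: max(195/63, 358/34) = 10.53 servings → $8.42.
orange only: max(195/64, 358/70) = 5.114 servings → $3.07.
bell pepper only: max(195/15, 358/137) = 13 servings → $9.75.
sweet potato + orange with both targets exact would need a negative amount; discard.
sweet potato + bell pepper with both tight: 2.628 servings and 1.961 servings → $3.57.
orange + bell pepper with both tight: 2.766 servings and 1.2 servings → $2.56.
Cheapest feasible corner: $2.56.

$2.56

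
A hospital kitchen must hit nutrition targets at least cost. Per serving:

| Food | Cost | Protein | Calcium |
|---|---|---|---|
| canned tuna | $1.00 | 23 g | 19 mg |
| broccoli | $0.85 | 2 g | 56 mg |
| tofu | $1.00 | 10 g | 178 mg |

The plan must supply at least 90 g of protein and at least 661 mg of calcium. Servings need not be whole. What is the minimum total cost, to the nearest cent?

canned tuna only: max(90/23, 661/19) = 34.79 servings → $34.79.
broccoli only: max(90/2, 661/56) = 45 servings → $38.25.
tofu only: max(90/10, 661/178) = 9 servings → $9.00.
canned tuna + broccoli with both tight: 2.974 servings and 10.79 servings → $12.15.
canned tuna + tofu with both tight: 2.41 servings and 3.456 servings → $5.87.
broccoli + tofu: the both-tight solution has a negative serving — not a feasible corner.
The minimum over all feasible corners is $5.87.

$5.87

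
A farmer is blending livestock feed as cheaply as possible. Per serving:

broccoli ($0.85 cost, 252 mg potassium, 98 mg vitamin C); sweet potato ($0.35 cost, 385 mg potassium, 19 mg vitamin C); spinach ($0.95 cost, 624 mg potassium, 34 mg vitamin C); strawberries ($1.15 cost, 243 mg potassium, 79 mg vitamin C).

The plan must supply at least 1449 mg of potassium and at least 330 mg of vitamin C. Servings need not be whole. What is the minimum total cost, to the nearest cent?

$3.19

The cheapest plan sits at a corner of the feasible region — with two constraints it uses at most two foods.
broccoli only: max(1449/252, 330/98) = 5.75 servings → $4.89.
sweet potato only: max(1449/385, 330/19) = 17.37 servings → $6.08.
spinach only: max(1449/624, 330/34) = 9.706 servings → $9.22.
strawberries only: max(1449/243, 330/79) = 5.963 servings → $6.86.
broccoli + sweet potato with both tight: 3.021 servings and 1.786 servings → $3.19.
broccoli + spinach with both tight: 2.979 servings and 1.119 servings → $3.60.
broccoli + strawberries: the both-tight solution has a negative serving — not a feasible corner.
sweet potato + spinach: intersection lies outside the first quadrant.
sweet potato + strawberries with both tight: 1.329 servings and 3.858 servings → $4.90.
spinach + strawberries with both tight: 0.8354 servings and 3.818 servings → $5.18.
The minimum over all feasible corners is $3.19.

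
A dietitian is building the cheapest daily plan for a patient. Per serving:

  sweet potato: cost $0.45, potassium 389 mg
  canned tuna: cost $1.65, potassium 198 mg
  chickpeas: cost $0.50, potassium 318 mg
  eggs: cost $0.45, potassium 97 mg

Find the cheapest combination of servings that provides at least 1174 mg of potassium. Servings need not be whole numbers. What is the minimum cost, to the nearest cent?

$1.36

Cost per mg of potassium: sweet potato $0.0012, chickpeas $0.0016, eggs $0.0046, canned tuna $0.0083.
With no serving limits, use only sweet potato: 1174 mg / 389 mg = 3.018 servings × $0.45 = $1.36.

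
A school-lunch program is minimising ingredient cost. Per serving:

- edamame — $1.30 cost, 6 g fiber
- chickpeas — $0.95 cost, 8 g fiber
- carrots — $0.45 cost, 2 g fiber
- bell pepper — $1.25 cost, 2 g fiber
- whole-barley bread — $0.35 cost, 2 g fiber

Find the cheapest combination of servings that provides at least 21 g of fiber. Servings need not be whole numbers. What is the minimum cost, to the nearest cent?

$2.49

Cost per g of fiber: chickpeas $0.1187, whole-barley bread $0.1750, edamame $0.2167, carrots $0.2250, bell pepper $0.6250.
With no serving limits, use only chickpeas: 21 g / 8 g = 2.625 servings × $0.95 = $2.49.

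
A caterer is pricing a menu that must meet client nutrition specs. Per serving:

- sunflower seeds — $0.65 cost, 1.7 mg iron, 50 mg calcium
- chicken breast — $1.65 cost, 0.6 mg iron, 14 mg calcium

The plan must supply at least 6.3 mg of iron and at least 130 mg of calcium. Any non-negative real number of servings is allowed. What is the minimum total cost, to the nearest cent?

Two binding constraints pin down two serving amounts, so the optimal mix uses at most two foods. The candidates are each food alone (scaled to the tighter of iron/calcium) and each pair with both constraints tight.
sunflower seeds only: max(6.3/1.7, 130/50) = 3.706 servings → $2.41.
chicken breast only: max(6.3/0.6, 130/14) = 10.5 servings → $17.32.
sunflower seeds + chicken breast with both targets exact would need a negative amount; discard.
Cheapest feasible corner: $2.41.

$2.41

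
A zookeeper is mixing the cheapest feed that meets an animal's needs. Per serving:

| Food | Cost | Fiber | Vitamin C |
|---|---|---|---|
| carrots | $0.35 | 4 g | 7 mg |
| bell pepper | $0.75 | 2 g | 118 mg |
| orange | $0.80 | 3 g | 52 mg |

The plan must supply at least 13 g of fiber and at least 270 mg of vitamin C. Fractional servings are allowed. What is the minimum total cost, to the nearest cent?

Minimising a linear cost over {fiber ≥ 13, vitamin C ≥ 270, servings ≥ 0} — the optimum is at a vertex, using one or two foods.
carrots only: max(13/4, 270/7) = 38.57 servings → $13.50.
bell pepper only: max(13/2, 270/118) = 6.5 servings → $4.88.
orange only: max(13/3, 270/52) = 5.192 servings → $4.15.
carrots + bell pepper with both tight: 2.17 servings and 2.159 servings → $2.38.
carrots + orange: intersection lies outside the first quadrant.
bell pepper + orange with both tight: 0.536 servings and 3.976 servings → $3.58.
Cheapest feasible corner: $2.38.

$2.38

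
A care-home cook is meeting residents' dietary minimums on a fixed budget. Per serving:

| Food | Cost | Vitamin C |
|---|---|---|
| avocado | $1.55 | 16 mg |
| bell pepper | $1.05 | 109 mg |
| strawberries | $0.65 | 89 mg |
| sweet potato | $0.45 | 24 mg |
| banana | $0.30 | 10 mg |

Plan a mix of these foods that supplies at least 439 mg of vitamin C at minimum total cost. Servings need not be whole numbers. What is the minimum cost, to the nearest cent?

$3.21

Cost per mg of vitamin C: strawberries $0.0073, bell pepper $0.0096, sweet potato $0.0187, banana $0.0300, avocado $0.0969.
With no serving limits, use only strawberries: 439 mg / 89 mg = 4.933 servings × $0.65 = $3.21.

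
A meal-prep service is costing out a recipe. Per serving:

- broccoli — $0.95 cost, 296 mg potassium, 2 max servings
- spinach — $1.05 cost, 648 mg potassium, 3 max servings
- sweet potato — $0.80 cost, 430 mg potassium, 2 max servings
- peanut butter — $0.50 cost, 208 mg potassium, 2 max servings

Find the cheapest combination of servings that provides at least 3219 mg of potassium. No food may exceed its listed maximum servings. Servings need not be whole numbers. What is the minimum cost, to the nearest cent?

$5.75

Cost per mg of potassium: spinach $0.0016, sweet potato $0.0019, peanut butter $0.0024, broccoli $0.0032.
Take 3 servings of spinach: +1944.0 mg potassium for $3.15 (total $3.15, still need 1275.0 mg).
Take 2 servings of sweet potato: +860.0 mg potassium for $1.60 (total $4.75, still need 415.0 mg).
Take 1.995 servings of peanut butter: +415.0 mg potassium for $1.00 (total $5.75, still need 0.0 mg).
Filling from the cheapest source first is optimal under one linear minimum: $5.75.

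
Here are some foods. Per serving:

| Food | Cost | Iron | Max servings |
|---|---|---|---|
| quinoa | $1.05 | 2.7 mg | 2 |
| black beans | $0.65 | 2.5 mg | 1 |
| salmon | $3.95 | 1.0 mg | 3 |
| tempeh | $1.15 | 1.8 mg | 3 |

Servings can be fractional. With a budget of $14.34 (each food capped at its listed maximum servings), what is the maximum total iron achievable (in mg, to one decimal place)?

Iron per dollar: black beans 3.846, quinoa 2.571, tempeh 1.565, salmon 0.2532.
Take 1 serving of black beans: spends $0.65, +2.5 mg iron (running total 2.5 mg).
Take 2 servings of quinoa: spends $2.10, +5.4 mg iron (running total 7.9 mg).
Take 3 servings of tempeh: spends $3.45, +5.4 mg iron (running total 13.3 mg).
Take 2.061 servings of salmon: spends $8.14, +2.1 mg iron (running total 15.4 mg).
Filling greedily by iron-per-dollar is optimal for one linear limit, giving 15.4 mg.

15.4 mg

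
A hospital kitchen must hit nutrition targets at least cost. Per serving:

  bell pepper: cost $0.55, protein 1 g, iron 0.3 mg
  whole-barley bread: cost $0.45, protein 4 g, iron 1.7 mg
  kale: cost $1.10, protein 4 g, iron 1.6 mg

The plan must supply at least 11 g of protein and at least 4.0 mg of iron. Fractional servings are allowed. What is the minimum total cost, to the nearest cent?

A basic optimal solution has at most two foods positive. Try each food alone and each pair with both targets met exactly.
bell pepper only: max(11/1, 4.0/0.3) = 13.33 servings → $7.33.
whole-barley bread only: max(11/4, 4.0/1.7) = 2.75 servings → $1.24.
kale only: max(11/4, 4.0/1.6) = 2.75 servings → $3.02.
bell pepper + whole-barley bread with both tight: 5.4 servings and 1.4 servings → $3.60.
bell pepper + kale with both tight: 4 servings and 1.75 servings → $4.12.
whole-barley bread + kale with both targets exact would need a negative amount; discard.
So the least-cost plan costs $1.24.

$1.24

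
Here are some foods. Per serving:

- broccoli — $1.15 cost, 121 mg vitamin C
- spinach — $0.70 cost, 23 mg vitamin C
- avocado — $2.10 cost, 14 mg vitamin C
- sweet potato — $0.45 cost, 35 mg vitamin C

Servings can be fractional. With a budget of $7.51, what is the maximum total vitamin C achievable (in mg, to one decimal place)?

Vitamin C per dollar: broccoli 105.2, sweet potato 77.78, spinach 32.86, avocado 6.667.
With no serving limits, spend the whole cost allowance on broccoli: $7.51 / $1.15 × 121 mg = 790.2 mg.

790.2 mg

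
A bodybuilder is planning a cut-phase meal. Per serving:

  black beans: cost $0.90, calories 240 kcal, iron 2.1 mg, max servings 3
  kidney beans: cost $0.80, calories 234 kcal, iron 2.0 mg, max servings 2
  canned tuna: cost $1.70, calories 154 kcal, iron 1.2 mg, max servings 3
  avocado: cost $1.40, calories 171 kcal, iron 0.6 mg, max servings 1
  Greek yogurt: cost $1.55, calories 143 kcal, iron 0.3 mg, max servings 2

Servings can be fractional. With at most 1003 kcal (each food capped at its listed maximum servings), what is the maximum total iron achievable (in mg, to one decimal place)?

8.7 mg

Iron per kcal: black beans 0.00875, kidney beans 0.008547, canned tuna 0.007792, avocado 0.003509, Greek yogurt 0.002098.
Take 3 servings of black beans: uses 720 kcal, +6.3 mg iron (running total 6.3 mg).
Take 1.209 servings of kidney beans: uses 283 kcal, +2.4 mg iron (running total 8.7 mg).
Greedy by best ratio exhausts the calories allowance optimally: 8.7 mg.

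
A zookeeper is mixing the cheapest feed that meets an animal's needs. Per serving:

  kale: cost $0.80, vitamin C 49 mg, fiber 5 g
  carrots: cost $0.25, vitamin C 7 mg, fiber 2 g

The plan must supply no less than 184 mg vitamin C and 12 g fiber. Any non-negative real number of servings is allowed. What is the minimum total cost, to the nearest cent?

$3.00

The cheapest plan sits at a corner of the feasible region — with two constraints it uses at most two foods.
kale only: max(184/49, 12/5) = 3.755 servings → $3.00.
carrots only: max(184/7, 12/2) = 26.29 servings → $6.57.
kale + carrots with both targets exact would need a negative amount; discard.
Cheapest feasible corner: $3.00.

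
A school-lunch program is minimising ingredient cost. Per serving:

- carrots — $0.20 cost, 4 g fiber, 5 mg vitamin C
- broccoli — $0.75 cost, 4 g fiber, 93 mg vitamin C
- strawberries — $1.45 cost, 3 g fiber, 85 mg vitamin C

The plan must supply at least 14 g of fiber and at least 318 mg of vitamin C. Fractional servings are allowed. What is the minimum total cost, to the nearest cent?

$2.58

Compare the cost at each extreme point of the feasible region.
carrots only: max(14/4, 318/5) = 63.6 servings → $12.72.
broccoli only: max(14/4, 318/93) = 3.5 servings → $2.62.
strawberries only: max(14/3, 318/85) = 4.667 servings → $6.77.
carrots + broccoli with both tight: 0.08523 servings and 3.415 servings → $2.58.
carrots + strawberries with both tight: 0.7262 servings and 3.698 servings → $5.51.
broccoli + strawberries with both targets exact would need a negative amount; discard.
Cheapest feasible corner: $2.58.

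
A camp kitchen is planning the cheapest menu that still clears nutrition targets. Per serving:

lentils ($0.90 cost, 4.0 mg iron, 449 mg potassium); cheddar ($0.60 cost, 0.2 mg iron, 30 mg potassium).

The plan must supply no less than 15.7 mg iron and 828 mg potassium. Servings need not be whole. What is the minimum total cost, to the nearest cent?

$3.53

A basic optimal solution has at most two foods positive. Try each food alone and each pair with both targets met exactly.
lentils only: max(15.7/4.0, 828/449) = 3.925 servings → $3.53.
cheddar only: max(15.7/0.2, 828/30) = 78.5 servings → $47.10.
lentils + cheddar: intersection lies outside the first quadrant.
The minimum over all feasible corners is $3.53.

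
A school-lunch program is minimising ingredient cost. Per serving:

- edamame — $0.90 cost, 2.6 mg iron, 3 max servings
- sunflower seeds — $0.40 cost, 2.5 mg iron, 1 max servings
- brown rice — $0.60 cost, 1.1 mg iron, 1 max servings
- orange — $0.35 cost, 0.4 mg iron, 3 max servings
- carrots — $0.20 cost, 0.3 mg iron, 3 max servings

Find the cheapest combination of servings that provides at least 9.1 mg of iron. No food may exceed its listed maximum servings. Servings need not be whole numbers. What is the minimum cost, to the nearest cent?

Cost per mg of iron: sunflower seeds $0.1600, edamame $0.3462, brown rice $0.5455, carrots $0.6667, orange $0.8750.
Take 1 serving of sunflower seeds: +2.5 mg iron for $0.40 (total $0.40, still need 6.6 mg).
Take 2.538 servings of edamame: +6.6 mg iron for $2.28 (total $2.68, still need 0.0 mg).
Filling from the cheapest source first is optimal under one linear minimum: $2.68.

$2.68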